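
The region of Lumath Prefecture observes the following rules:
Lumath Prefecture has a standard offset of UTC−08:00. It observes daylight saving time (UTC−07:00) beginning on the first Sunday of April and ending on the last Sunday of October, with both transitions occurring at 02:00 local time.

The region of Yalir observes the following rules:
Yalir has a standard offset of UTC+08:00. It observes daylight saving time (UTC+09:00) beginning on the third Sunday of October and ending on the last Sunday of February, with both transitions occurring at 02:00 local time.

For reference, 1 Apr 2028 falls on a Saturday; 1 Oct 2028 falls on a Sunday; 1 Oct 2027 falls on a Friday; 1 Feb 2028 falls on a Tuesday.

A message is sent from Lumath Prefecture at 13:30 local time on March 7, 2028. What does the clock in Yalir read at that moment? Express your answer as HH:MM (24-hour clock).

05:30

1 April 2028 is a Saturday, so the first Sunday is April 2.
1 October 2028 is a Sunday, so Sundays fall on 1, 8, 15, 22, 29; the last is October 29.
March 7, 2028 is outside the daylight-saving period (2 April – 29 October), so Lumath Prefecture is on standard time, UTC−08:00.
13:30 Lumath Prefecture + 8h = 21:30 UTC.
1 October 2027 is a Friday, so the first Sunday is October 3 and the third is October 17.
1 February 2028 is a Tuesday, so Sundays fall on 6, 13, 20, 27; the last is February 27.
At the standard offset (UTC+08:00), 21:30 UTC + 8h = 05:30 Yalir standard time (rolling into the next day, 8 March 2028).
The standard-time date in Yalir, March 8, 2028, does not fall between 17 October 2027 and 27 February 2028, so daylight saving is not in effect and Yalir is at UTC+08:00.
21:30 UTC + 8h = 05:30 Yalir (rolling into the next day, 8 March 2028).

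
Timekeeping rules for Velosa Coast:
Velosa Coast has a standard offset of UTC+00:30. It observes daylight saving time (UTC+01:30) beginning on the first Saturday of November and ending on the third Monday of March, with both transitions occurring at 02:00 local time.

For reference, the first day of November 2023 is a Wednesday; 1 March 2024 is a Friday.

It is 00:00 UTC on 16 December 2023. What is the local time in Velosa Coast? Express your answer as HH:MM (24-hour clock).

01:30

1 November 2023 is a Wednesday, so the first Saturday is November 4.
1 March 2024 is a Friday, so the first Monday is March 4 and the third is March 18.
At the standard offset (UTC+00:30), 00:00 UTC + 0h30m = 00:30 Velosa Coast standard time.
The standard-time date in Velosa Coast, 16 December 2023, lies within the daylight-saving period (4 November 2023 – 18 March 2024), so Velosa Coast is on daylight time, UTC+01:30.
00:00 UTC + 1h30m = 01:30 local.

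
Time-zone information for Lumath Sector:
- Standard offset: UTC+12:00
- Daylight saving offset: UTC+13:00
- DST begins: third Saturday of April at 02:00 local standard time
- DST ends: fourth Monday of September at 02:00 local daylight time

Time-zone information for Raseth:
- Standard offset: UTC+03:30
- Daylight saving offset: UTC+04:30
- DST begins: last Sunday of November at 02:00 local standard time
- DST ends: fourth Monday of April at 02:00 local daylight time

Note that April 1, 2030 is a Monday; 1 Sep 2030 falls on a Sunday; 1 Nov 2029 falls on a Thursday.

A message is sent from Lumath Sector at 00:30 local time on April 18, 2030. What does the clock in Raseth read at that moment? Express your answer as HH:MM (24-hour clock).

1 April 2030 is a Monday, so the first Saturday is April 6 and the third is April 20.
1 September 2030 is a Sunday, so the first Monday is September 2 and the fourth is September 23.
Daylight saving runs 20 April – 23 September; April 18, 2030 is outside that window, so Lumath Sector is on standard time at UTC+12:00.
00:30 Lumath Sector − 12h = 12:30 UTC (rolling into the previous day, 17 April 2030).
1 November 2029 is a Thursday, so Sundays fall on 4, 11, 18, 25; the last is November 25.
1 April 2030 is a Monday, so the first Monday is April 1 and the fourth is April 22.
At the standard offset (UTC+03:30), 12:30 UTC + 3h30m = 16:00 Raseth standard time.
Daylight saving runs 25 November 2029 – 22 April 2030; the standard-time date in Raseth, April 17, 2030, is inside that window, so Raseth is at UTC+04:30.
12:30 UTC + 4h30m = 17:00 Raseth.

17:00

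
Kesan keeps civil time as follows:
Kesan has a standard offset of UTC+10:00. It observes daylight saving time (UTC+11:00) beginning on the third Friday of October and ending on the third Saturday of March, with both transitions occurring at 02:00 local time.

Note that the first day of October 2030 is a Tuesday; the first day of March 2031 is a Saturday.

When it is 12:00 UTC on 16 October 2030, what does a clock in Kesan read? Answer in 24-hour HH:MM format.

1 October 2030 is a Tuesday, so the first Friday is October 4 and the third is October 18.
1 March 2031 is a Saturday, so the first Saturday is March 1 and the third is March 15.
At the standard offset (UTC+10:00), 12:00 UTC + 10h = 22:00 Kesan standard time.
The standard-time date in Kesan, 16 October 2030, does not fall between 18 October 2030 and 15 March 2031, so daylight saving is not in effect and Kesan is at UTC+10:00.
12:00 UTC + 10h = 22:00 local.

22:00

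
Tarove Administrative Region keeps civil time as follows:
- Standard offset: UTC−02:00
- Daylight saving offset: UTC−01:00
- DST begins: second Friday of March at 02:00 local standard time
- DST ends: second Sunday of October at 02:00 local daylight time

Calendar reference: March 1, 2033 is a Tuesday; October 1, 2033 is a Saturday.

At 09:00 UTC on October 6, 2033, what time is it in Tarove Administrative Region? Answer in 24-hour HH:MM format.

08:00

1 March 2033 is a Tuesday, so the first Friday is March 4 and the second is March 11.
1 October 2033 is a Saturday, so the first Sunday is October 2 and the second is October 9.
At the standard offset (UTC−02:00), 09:00 UTC − 2h = 07:00 Tarove Administrative Region standard time.
The standard-time date in Tarove Administrative Region, October 6, 2033, falls between 11 March and 9 October, so daylight saving is in effect and Tarove Administrative Region is at UTC−01:00.
09:00 UTC − 1h = 08:00 local.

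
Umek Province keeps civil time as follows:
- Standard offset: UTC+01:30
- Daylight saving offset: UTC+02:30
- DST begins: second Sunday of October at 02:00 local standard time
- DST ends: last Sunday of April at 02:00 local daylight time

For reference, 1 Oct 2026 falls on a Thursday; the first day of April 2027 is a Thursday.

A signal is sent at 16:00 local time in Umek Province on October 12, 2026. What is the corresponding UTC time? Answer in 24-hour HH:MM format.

13:30

1 October 2026 is a Thursday, so the first Sunday is October 4 and the second is October 11.
1 April 2027 is a Thursday, so Sundays fall on 4, 11, 18, 25; the last is April 25.
October 12, 2026 lies within the daylight-saving period (11 October 2026 – 25 April 2027), so Umek Province is on daylight time, UTC+02:30.
16:00 local − 2h30m = 13:30 UTC.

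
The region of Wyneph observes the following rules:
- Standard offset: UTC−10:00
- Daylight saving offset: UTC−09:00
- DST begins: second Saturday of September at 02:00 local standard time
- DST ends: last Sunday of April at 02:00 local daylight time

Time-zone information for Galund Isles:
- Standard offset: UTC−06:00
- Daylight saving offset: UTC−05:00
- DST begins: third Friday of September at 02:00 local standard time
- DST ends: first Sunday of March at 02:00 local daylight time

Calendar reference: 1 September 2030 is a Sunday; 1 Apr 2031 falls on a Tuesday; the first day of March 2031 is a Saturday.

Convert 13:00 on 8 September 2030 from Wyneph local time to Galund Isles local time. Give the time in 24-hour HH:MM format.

1 September 2030 is a Sunday, so the first Saturday is September 7 and the second is September 14.
1 April 2031 is a Tuesday, so Sundays fall on 6, 13, 20, 27; the last is April 27.
Daylight saving runs 14 September 2030 – 27 April 2031; 8 September 2030 is outside that window, so Wyneph is on standard time at UTC−10:00.
13:00 Wyneph + 10h = 23:00 UTC.
1 September 2030 is a Sunday, so the first Friday is September 6 and the third is September 20.
1 March 2031 is a Saturday, so the first Sunday is March 2.
At the standard offset (UTC−06:00), 23:00 UTC − 6h = 17:00 Galund Isles standard time.
Daylight saving runs 20 September 2030 – 2 March 2031; the standard-time date in Galund Isles, 8 September 2030, is outside that window, so Galund Isles is on standard time at UTC−06:00.
23:00 UTC − 6h = 17:00 Galund Isles.

17:00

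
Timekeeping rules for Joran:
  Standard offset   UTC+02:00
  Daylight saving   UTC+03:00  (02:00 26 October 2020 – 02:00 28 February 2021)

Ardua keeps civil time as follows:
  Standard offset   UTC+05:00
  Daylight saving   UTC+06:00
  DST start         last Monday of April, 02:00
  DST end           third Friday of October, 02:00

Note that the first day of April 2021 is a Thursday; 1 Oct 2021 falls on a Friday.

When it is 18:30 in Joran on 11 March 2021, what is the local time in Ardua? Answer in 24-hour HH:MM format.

21:30

11 March 2021 is outside the daylight-saving period (26 October 2020 – 28 February 2021), so Joran is on standard time, UTC+02:00.
18:30 Joran − 2h = 16:30 UTC.
1 April 2021 is a Thursday, so Mondays fall on 5, 12, 19, 26; the last is April 26.
1 October 2021 is a Friday, so the first Friday is October 1 and the third is October 15.
At the standard offset (UTC+05:00), 16:30 UTC + 5h = 21:30 Ardua standard time.
The standard-time date in Ardua, 11 March 2021, is outside the daylight-saving period (26 April – 15 October), so Ardua is on standard time, UTC+05:00.
16:30 UTC + 5h = 21:30 Ardua.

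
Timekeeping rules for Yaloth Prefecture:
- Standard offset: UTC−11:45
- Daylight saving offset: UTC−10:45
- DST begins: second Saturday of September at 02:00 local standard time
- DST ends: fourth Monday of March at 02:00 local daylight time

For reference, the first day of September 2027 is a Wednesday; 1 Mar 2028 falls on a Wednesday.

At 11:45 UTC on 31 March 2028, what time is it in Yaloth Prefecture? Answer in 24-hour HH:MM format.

1 September 2027 is a Wednesday, so the first Saturday is September 4 and the second is September 11.
1 March 2028 is a Wednesday, so the first Monday is March 6 and the fourth is March 27.
At the standard offset (UTC−11:45), 11:45 UTC − 11h45m = 00:00 Yaloth Prefecture standard time.
The standard-time date in Yaloth Prefecture, 31 March 2028, does not fall between 11 September 2027 and 27 March 2028, so daylight saving is not in effect and Yaloth Prefecture is at UTC−11:45.
11:45 UTC − 11h45m = 00:00 local.

00:00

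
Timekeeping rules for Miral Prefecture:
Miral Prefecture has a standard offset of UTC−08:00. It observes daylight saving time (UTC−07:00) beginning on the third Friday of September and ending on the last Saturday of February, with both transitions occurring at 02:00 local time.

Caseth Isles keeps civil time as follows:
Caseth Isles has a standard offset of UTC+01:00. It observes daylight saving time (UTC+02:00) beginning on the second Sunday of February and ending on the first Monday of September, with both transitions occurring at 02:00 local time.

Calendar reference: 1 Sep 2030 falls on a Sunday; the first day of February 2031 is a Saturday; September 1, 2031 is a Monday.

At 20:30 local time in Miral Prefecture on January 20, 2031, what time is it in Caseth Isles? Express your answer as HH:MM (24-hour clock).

04:30

1 September 2030 is a Sunday, so the first Friday is September 6 and the third is September 20.
1 February 2031 is a Saturday, so Saturdays fall on 1, 8, 15, 22; the last is February 22.
Daylight saving runs 20 September 2030 – 22 February 2031; January 20, 2031 is inside that window, so Miral Prefecture is at UTC−07:00.
20:30 Miral Prefecture + 7h = 03:30 UTC (rolling into the next day, 21 January 2031).
1 February 2031 is a Saturday, so the first Sunday is February 2 and the second is February 9.
1 September 2031 is a Monday, so the first Monday is September 1.
At the standard offset (UTC+01:00), 03:30 UTC + 1h = 04:30 Caseth Isles standard time.
The standard-time date in Caseth Isles, January 21, 2031, does not fall between 9 February and 1 September, so daylight saving is not in effect and Caseth Isles is at UTC+01:00.
03:30 UTC + 1h = 04:30 Caseth Isles.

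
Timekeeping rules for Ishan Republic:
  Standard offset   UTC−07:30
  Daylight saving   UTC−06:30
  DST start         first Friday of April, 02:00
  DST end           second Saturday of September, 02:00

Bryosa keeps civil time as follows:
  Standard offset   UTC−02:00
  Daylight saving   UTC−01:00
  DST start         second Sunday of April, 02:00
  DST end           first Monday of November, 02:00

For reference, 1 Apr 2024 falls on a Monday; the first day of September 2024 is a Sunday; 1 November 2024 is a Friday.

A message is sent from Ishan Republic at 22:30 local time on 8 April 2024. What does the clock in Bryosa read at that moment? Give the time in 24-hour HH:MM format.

03:00

1 April 2024 is a Monday, so the first Friday is April 5.
1 September 2024 is a Sunday, so the first Saturday is September 7 and the second is September 14.
Daylight saving runs 5 April – 14 September; 8 April 2024 is inside that window, so Ishan Republic is at UTC−06:30.
22:30 Ishan Republic + 6h30m = 05:00 UTC (rolling into the next day, 9 April 2024).
1 April 2024 is a Monday, so the first Sunday is April 7 and the second is April 14.
1 November 2024 is a Friday, so the first Monday is November 4.
At the standard offset (UTC−02:00), 05:00 UTC − 2h = 03:00 Bryosa standard time.
The standard-time date in Bryosa, 9 April 2024, does not fall between 14 April and 4 November, so daylight saving is not in effect and Bryosa is at UTC−02:00.
05:00 UTC − 2h = 03:00 Bryosa.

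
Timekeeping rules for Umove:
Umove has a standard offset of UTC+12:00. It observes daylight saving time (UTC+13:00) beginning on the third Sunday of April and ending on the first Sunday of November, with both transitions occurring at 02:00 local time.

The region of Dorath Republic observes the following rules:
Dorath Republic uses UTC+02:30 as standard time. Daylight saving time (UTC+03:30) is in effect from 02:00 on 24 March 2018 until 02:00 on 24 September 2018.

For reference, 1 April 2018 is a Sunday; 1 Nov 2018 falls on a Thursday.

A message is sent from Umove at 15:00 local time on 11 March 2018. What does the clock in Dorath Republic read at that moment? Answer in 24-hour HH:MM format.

1 April 2018 is a Sunday, so the first Sunday is April 1 and the third is April 15.
1 November 2018 is a Thursday, so the first Sunday is November 4.
Daylight saving runs 15 April – 4 November; 11 March 2018 is outside that window, so Umove is on standard time at UTC+12:00.
15:00 Umove − 12h = 03:00 UTC.
At the standard offset (UTC+02:30), 03:00 UTC + 2h30m = 05:30 Dorath Republic standard time.
The standard-time date in Dorath Republic, 11 March 2018, is outside the daylight-saving period (24 March – 24 September), so Dorath Republic is on standard time, UTC+02:30.
03:00 UTC + 2h30m = 05:30 Dorath Republic.

05:30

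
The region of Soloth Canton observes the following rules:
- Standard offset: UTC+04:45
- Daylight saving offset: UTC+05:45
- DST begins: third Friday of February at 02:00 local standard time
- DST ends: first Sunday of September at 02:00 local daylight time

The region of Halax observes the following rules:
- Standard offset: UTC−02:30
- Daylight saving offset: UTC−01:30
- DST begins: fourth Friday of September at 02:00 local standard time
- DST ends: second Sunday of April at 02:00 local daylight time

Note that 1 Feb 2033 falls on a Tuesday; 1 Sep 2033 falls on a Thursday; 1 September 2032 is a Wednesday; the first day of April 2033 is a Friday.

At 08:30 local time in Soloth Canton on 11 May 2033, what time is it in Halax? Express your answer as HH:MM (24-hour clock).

00:15

1 February 2033 is a Tuesday, so the first Friday is February 4 and the third is February 18.
1 September 2033 is a Thursday, so the first Sunday is September 4.
11 May 2033 lies within the daylight-saving period (18 February – 4 September), so Soloth Canton is on daylight time, UTC+05:45.
08:30 Soloth Canton − 5h45m = 02:45 UTC.
1 September 2032 is a Wednesday, so the first Friday is September 3 and the fourth is September 24.
1 April 2033 is a Friday, so the first Sunday is April 3 and the second is April 10.
At the standard offset (UTC−02:30), 02:45 UTC − 2h30m = 00:15 Halax standard time.
The standard-time date in Halax, 11 May 2033, is outside the daylight-saving period (24 September 2032 – 10 April 2033), so Halax is on standard time, UTC−02:30.
02:45 UTC − 2h30m = 00:15 Halax.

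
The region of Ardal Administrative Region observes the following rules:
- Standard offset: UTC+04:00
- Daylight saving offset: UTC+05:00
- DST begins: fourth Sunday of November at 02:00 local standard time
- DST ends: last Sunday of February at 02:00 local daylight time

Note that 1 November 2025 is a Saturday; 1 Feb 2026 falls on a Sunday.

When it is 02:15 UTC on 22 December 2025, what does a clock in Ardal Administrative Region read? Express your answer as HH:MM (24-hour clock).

1 November 2025 is a Saturday, so the first Sunday is November 2 and the fourth is November 23.
1 February 2026 is a Sunday, so Sundays fall on 1, 8, 15, 22; the last is February 22.
At the standard offset (UTC+04:00), 02:15 UTC + 4h = 06:15 Ardal Administrative Region standard time.
Daylight saving runs 23 November 2025 – 22 February 2026; the standard-time date in Ardal Administrative Region, 22 December 2025, is inside that window, so Ardal Administrative Region is at UTC+05:00.
02:15 UTC + 5h = 07:15 local.

07:15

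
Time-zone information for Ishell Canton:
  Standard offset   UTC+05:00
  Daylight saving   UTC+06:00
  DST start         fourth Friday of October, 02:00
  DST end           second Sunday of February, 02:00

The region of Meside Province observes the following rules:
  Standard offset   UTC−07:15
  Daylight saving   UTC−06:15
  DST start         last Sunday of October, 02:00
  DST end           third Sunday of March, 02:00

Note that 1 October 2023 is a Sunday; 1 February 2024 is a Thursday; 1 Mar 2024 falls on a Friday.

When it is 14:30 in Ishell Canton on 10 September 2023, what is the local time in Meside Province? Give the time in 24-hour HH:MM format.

1 October 2023 is a Sunday, so the first Friday is October 6 and the fourth is October 27.
1 February 2024 is a Thursday, so the first Sunday is February 4 and the second is February 11.
10 September 2023 does not fall between 27 October 2023 and 11 February 2024, so daylight saving is not in effect and Ishell Canton is at UTC+05:00.
14:30 Ishell Canton − 5h = 09:30 UTC.
1 October 2023 is a Sunday, so Sundays fall on 1, 8, 15, 22, 29; the last is October 29.
1 March 2024 is a Friday, so the first Sunday is March 3 and the third is March 17.
At the standard offset (UTC−07:15), 09:30 UTC − 7h15m = 02:15 Meside Province standard time.
Daylight saving runs 29 October 2023 – 17 March 2024; the standard-time date in Meside Province, 10 September 2023, is outside that window, so Meside Province is on standard time at UTC−07:15.
09:30 UTC − 7h15m = 02:15 Meside Province.

02:15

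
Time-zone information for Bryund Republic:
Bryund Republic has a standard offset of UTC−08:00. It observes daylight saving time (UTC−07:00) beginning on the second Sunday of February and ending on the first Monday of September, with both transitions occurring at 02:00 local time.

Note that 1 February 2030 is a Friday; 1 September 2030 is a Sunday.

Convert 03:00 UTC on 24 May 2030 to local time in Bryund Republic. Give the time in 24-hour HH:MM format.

20:00

1 February 2030 is a Friday, so the first Sunday is February 3 and the second is February 10.
1 September 2030 is a Sunday, so the first Monday is September 2.
At the standard offset (UTC−08:00), 03:00 UTC − 8h = 19:00 Bryund Republic standard time (rolling into the previous day, 23 May 2030).
The standard-time date in Bryund Republic, 23 May 2030, lies within the daylight-saving period (10 February – 2 September), so Bryund Republic is on daylight time, UTC−07:00.
03:00 UTC − 7h = 20:00 local (rolling into the previous day, 23 May 2030).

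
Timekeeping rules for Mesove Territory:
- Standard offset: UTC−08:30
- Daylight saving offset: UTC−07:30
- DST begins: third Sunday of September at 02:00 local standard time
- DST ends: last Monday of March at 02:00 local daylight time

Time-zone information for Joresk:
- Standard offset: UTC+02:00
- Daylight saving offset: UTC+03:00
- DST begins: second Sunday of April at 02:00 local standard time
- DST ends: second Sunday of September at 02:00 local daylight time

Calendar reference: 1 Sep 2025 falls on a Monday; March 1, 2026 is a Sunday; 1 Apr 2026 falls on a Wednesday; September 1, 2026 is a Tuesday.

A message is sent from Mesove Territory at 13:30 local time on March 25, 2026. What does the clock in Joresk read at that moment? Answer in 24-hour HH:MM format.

23:00

1 September 2025 is a Monday, so the first Sunday is September 7 and the third is September 21.
1 March 2026 is a Sunday, so Mondays fall on 2, 9, 16, 23, 30; the last is March 30.
March 25, 2026 falls between 21 September 2025 and 30 March 2026, so daylight saving is in effect and Mesove Territory is at UTC−07:30.
13:30 Mesove Territory + 7h30m = 21:00 UTC.
1 April 2026 is a Wednesday, so the first Sunday is April 5 and the second is April 12.
1 September 2026 is a Tuesday, so the first Sunday is September 6 and the second is September 13.
At the standard offset (UTC+02:00), 21:00 UTC + 2h = 23:00 Joresk standard time.
The standard-time date in Joresk, March 25, 2026, is outside the daylight-saving period (12 April – 13 September), so Joresk is on standard time, UTC+02:00.
21:00 UTC + 2h = 23:00 Joresk.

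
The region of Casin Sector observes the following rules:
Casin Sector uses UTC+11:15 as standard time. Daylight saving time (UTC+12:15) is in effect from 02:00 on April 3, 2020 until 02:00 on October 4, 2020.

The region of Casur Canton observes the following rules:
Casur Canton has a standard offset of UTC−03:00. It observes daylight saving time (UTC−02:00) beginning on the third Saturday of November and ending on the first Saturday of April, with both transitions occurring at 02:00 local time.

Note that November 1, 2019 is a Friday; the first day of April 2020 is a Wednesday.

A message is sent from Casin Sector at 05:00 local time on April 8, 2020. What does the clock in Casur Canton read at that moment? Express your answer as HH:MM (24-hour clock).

April 8, 2020 falls between 3 April and 4 October, so daylight saving is in effect and Casin Sector is at UTC+12:15.
05:00 Casin Sector − 12h15m = 16:45 UTC (rolling into the previous day, 7 April 2020).
1 November 2019 is a Friday, so the first Saturday is November 2 and the third is November 16.
1 April 2020 is a Wednesday, so the first Saturday is April 4.
At the standard offset (UTC−03:00), 16:45 UTC − 3h = 13:45 Casur Canton standard time.
Daylight saving runs 16 November 2019 – 4 April 2020; the standard-time date in Casur Canton, April 7, 2020, is outside that window, so Casur Canton is on standard time at UTC−03:00.
16:45 UTC − 3h = 13:45 Casur Canton.

13:45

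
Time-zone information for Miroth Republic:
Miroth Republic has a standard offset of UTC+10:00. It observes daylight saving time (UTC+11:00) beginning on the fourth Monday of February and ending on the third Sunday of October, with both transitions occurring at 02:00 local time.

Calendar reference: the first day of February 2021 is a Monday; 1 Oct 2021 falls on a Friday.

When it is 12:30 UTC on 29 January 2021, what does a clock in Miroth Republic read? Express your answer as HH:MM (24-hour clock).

22:30

1 February 2021 is a Monday, so the first Monday is February 1 and the fourth is February 22.
1 October 2021 is a Friday, so the first Sunday is October 3 and the third is October 17.
At the standard offset (UTC+10:00), 12:30 UTC + 10h = 22:30 Miroth Republic standard time.
Daylight saving runs 22 February – 17 October; the standard-time date in Miroth Republic, 29 January 2021, is outside that window, so Miroth Republic is on standard time at UTC+10:00.
12:30 UTC + 10h = 22:30 local.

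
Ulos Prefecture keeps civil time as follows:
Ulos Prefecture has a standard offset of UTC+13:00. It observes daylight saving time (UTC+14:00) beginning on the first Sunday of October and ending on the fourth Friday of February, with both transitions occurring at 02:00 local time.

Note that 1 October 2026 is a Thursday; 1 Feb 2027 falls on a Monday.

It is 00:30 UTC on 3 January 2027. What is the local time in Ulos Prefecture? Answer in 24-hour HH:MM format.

1 October 2026 is a Thursday, so the first Sunday is October 4.
1 February 2027 is a Monday, so the first Friday is February 5 and the fourth is February 26.
At the standard offset (UTC+13:00), 00:30 UTC + 13h = 13:30 Ulos Prefecture standard time.
The standard-time date in Ulos Prefecture, 3 January 2027, falls between 4 October 2026 and 26 February 2027, so daylight saving is in effect and Ulos Prefecture is at UTC+14:00.
00:30 UTC + 14h = 14:30 local.

14:30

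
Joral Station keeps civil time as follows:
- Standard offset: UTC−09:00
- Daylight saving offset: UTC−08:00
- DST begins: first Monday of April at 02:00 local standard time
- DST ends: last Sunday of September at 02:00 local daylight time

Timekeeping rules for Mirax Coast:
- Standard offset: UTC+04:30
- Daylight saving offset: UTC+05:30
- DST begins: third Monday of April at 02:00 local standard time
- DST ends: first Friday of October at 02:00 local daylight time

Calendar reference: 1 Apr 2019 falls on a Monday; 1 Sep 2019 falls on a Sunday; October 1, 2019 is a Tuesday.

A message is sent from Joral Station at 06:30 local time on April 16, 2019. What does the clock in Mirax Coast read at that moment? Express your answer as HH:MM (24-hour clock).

1 April 2019 is a Monday, so the first Monday is April 1.
1 September 2019 is a Sunday, so Sundays fall on 1, 8, 15, 22, 29; the last is September 29.
Daylight saving runs 1 April – 29 September; April 16, 2019 is inside that window, so Joral Station is at UTC−08:00.
06:30 Joral Station + 8h = 14:30 UTC.
1 April 2019 is a Monday, so the first Monday is April 1 and the third is April 15.
1 October 2019 is a Tuesday, so the first Friday is October 4.
At the standard offset (UTC+04:30), 14:30 UTC + 4h30m = 19:00 Mirax Coast standard time.
The standard-time date in Mirax Coast, April 16, 2019, falls between 15 April and 4 October, so daylight saving is in effect and Mirax Coast is at UTC+05:30.
14:30 UTC + 5h30m = 20:00 Mirax Coast.

20:00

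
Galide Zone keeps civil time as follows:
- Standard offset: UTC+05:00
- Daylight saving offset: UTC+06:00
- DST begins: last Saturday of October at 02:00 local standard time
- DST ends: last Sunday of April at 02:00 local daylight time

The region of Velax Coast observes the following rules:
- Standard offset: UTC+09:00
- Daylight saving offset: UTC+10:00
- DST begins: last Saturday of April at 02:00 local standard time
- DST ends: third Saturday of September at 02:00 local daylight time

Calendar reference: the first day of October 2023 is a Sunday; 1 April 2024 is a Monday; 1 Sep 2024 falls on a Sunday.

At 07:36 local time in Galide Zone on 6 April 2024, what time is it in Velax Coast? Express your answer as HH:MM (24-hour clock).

10:36

1 October 2023 is a Sunday, so Saturdays fall on 7, 14, 21, 28; the last is October 28.
1 April 2024 is a Monday, so Sundays fall on 7, 14, 21, 28; the last is April 28.
6 April 2024 lies within the daylight-saving period (28 October 2023 – 28 April 2024), so Galide Zone is on daylight time, UTC+06:00.
07:36 Galide Zone − 6h = 01:36 UTC.
1 April 2024 is a Monday, so Saturdays fall on 6, 13, 20, 27; the last is April 27.
1 September 2024 is a Sunday, so the first Saturday is September 7 and the third is September 21.
At the standard offset (UTC+09:00), 01:36 UTC + 9h = 10:36 Velax Coast standard time.
The standard-time date in Velax Coast, 6 April 2024, does not fall between 27 April and 21 September, so daylight saving is not in effect and Velax Coast is at UTC+09:00.
01:36 UTC + 9h = 10:36 Velax Coast.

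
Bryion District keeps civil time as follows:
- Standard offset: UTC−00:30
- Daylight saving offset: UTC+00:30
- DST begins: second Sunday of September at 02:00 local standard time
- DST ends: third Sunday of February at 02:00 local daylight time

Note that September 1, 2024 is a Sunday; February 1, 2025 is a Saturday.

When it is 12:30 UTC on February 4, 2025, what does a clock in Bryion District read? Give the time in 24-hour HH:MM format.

1 September 2024 is a Sunday, so the first Sunday is September 1 and the second is September 8.
1 February 2025 is a Saturday, so the first Sunday is February 2 and the third is February 16.
At the standard offset (UTC−00:30), 12:30 UTC − 0h30m = 12:00 Bryion District standard time.
The standard-time date in Bryion District, February 4, 2025, lies within the daylight-saving period (8 September 2024 – 16 February 2025), so Bryion District is on daylight time, UTC+00:30.
12:30 UTC + 0h30m = 13:00 local.

13:00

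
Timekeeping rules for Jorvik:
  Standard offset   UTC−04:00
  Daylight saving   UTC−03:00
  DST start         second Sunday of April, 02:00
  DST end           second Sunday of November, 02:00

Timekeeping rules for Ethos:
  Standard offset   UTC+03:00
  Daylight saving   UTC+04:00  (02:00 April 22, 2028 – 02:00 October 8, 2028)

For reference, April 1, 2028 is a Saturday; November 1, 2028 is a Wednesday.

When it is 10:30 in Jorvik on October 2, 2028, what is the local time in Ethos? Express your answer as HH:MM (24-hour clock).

17:30

1 April 2028 is a Saturday, so the first Sunday is April 2 and the second is April 9.
1 November 2028 is a Wednesday, so the first Sunday is November 5 and the second is November 12.
October 2, 2028 falls between 9 April and 12 November, so daylight saving is in effect and Jorvik is at UTC−03:00.
10:30 Jorvik + 3h = 13:30 UTC.
At the standard offset (UTC+03:00), 13:30 UTC + 3h = 16:30 Ethos standard time.
The standard-time date in Ethos, October 2, 2028, lies within the daylight-saving period (22 April – 8 October), so Ethos is on daylight time, UTC+04:00.
13:30 UTC + 4h = 17:30 Ethos.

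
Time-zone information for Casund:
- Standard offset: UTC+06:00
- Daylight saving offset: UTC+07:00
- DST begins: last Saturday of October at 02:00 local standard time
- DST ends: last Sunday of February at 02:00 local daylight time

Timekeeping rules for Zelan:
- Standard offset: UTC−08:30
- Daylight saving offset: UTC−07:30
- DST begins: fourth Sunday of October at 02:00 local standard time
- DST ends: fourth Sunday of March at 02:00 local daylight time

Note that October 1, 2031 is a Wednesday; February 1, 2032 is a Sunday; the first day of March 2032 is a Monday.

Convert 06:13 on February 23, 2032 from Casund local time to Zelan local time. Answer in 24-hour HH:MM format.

15:43

1 October 2031 is a Wednesday, so Saturdays fall on 4, 11, 18, 25; the last is October 25.
1 February 2032 is a Sunday, so Sundays fall on 1, 8, 15, 22, 29; the last is February 29.
Daylight saving runs 25 October 2031 – 29 February 2032; February 23, 2032 is inside that window, so Casund is at UTC+07:00.
06:13 Casund − 7h = 23:13 UTC (rolling into the previous day, 22 February 2032).
1 October 2031 is a Wednesday, so the first Sunday is October 5 and the fourth is October 26.
1 March 2032 is a Monday, so the first Sunday is March 7 and the fourth is March 28.
At the standard offset (UTC−08:30), 23:13 UTC − 8h30m = 14:43 Zelan standard time.
The standard-time date in Zelan, February 22, 2032, lies within the daylight-saving period (26 October 2031 – 28 March 2032), so Zelan is on daylight time, UTC−07:30.
23:13 UTC − 7h30m = 15:43 Zelan.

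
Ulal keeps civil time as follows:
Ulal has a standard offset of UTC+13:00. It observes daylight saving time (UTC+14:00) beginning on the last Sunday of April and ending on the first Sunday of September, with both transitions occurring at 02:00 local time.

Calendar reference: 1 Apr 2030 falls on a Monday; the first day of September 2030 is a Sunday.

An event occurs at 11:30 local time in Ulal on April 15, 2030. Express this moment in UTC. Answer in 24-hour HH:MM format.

22:30

1 April 2030 is a Monday, so Sundays fall on 7, 14, 21, 28; the last is April 28.
1 September 2030 is a Sunday, so the first Sunday is September 1.
April 15, 2030 does not fall between 28 April and 1 September, so daylight saving is not in effect and Ulal is at UTC+13:00.
11:30 local − 13h = 22:30 UTC (rolling into the previous day, 14 April 2030).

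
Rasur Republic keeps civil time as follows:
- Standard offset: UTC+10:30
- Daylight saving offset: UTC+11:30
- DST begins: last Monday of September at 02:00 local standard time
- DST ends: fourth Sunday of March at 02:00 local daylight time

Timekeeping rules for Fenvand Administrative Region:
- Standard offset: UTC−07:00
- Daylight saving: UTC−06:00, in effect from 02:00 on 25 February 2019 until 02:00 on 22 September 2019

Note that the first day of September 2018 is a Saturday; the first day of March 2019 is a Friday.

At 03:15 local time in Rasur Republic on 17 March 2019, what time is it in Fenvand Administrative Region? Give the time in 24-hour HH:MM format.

1 September 2018 is a Saturday, so Mondays fall on 3, 10, 17, 24; the last is September 24.
1 March 2019 is a Friday, so the first Sunday is March 3 and the fourth is March 24.
17 March 2019 lies within the daylight-saving period (24 September 2018 – 24 March 2019), so Rasur Republic is on daylight time, UTC+11:30.
03:15 Rasur Republic − 11h30m = 15:45 UTC (rolling into the previous day, 16 March 2019).
At the standard offset (UTC−07:00), 15:45 UTC − 7h = 08:45 Fenvand Administrative Region standard time.
The standard-time date in Fenvand Administrative Region, 16 March 2019, falls between 25 February and 22 September, so daylight saving is in effect and Fenvand Administrative Region is at UTC−06:00.
15:45 UTC − 6h = 09:45 Fenvand Administrative Region.

09:45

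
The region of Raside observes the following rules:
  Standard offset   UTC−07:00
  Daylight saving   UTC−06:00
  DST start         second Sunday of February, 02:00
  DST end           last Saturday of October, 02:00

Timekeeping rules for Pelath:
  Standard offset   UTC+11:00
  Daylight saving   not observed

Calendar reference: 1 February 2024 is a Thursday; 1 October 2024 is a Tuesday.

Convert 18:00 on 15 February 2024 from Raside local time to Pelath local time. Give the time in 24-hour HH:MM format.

1 February 2024 is a Thursday, so the first Sunday is February 4 and the second is February 11.
1 October 2024 is a Tuesday, so Saturdays fall on 5, 12, 19, 26; the last is October 26.
Daylight saving runs 11 February – 26 October; 15 February 2024 is inside that window, so Raside is at UTC−06:00.
18:00 Raside + 6h = 00:00 UTC (rolling into the next day, 16 February 2024).
Pelath stays on UTC+11:00 all year.
00:00 UTC + 11h = 11:00 Pelath.

11:00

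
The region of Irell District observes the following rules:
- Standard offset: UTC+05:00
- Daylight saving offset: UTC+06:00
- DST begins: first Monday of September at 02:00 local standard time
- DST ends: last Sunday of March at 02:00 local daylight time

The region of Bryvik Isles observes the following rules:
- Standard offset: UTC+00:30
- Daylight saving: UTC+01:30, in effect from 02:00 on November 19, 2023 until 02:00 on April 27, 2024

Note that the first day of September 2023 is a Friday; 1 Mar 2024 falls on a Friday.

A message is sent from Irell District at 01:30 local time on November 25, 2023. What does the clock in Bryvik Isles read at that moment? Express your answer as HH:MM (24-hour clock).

1 September 2023 is a Friday, so the first Monday is September 4.
1 March 2024 is a Friday, so Sundays fall on 3, 10, 17, 24, 31; the last is March 31.
November 25, 2023 lies within the daylight-saving period (4 September 2023 – 31 March 2024), so Irell District is on daylight time, UTC+06:00.
01:30 Irell District − 6h = 19:30 UTC (rolling into the previous day, 24 November 2023).
At the standard offset (UTC+00:30), 19:30 UTC + 0h30m = 20:00 Bryvik Isles standard time.
The standard-time date in Bryvik Isles, November 24, 2023, falls between 19 November 2023 and 27 April 2024, so daylight saving is in effect and Bryvik Isles is at UTC+01:30.
19:30 UTC + 1h30m = 21:00 Bryvik Isles.

21:00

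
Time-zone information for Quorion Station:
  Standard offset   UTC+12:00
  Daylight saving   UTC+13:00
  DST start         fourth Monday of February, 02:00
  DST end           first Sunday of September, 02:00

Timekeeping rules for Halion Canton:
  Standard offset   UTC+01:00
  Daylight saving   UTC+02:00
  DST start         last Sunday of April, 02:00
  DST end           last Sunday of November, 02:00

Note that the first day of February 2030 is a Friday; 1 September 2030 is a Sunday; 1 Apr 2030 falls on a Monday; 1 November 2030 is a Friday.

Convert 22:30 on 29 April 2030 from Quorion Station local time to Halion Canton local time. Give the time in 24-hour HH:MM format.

11:30

1 February 2030 is a Friday, so the first Monday is February 4 and the fourth is February 25.
1 September 2030 is a Sunday, so the first Sunday is September 1.
29 April 2030 falls between 25 February and 1 September, so daylight saving is in effect and Quorion Station is at UTC+13:00.
22:30 Quorion Station − 13h = 09:30 UTC.
1 April 2030 is a Monday, so Sundays fall on 7, 14, 21, 28; the last is April 28.
1 November 2030 is a Friday, so Sundays fall on 3, 10, 17, 24; the last is November 24.
At the standard offset (UTC+01:00), 09:30 UTC + 1h = 10:30 Halion Canton standard time.
Daylight saving runs 28 April – 24 November; the standard-time date in Halion Canton, 29 April 2030, is inside that window, so Halion Canton is at UTC+02:00.
09:30 UTC + 2h = 11:30 Halion Canton.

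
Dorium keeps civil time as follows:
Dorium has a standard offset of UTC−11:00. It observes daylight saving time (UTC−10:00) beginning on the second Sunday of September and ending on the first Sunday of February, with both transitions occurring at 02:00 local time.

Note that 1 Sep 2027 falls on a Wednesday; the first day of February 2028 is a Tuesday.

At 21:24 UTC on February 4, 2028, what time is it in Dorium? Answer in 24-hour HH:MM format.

1 September 2027 is a Wednesday, so the first Sunday is September 5 and the second is September 12.
1 February 2028 is a Tuesday, so the first Sunday is February 6.
At the standard offset (UTC−11:00), 21:24 UTC − 11h = 10:24 Dorium standard time.
The standard-time date in Dorium, February 4, 2028, lies within the daylight-saving period (12 September 2027 – 6 February 2028), so Dorium is on daylight time, UTC−10:00.
21:24 UTC − 10h = 11:24 local.

11:24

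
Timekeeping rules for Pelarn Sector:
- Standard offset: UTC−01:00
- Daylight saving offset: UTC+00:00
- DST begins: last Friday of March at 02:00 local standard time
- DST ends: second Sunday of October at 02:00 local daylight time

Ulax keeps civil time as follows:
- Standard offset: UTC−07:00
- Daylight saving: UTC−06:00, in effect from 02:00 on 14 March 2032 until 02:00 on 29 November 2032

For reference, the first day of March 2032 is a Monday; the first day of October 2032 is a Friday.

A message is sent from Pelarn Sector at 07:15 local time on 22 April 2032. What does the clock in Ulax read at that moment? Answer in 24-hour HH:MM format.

1 March 2032 is a Monday, so Fridays fall on 5, 12, 19, 26; the last is March 26.
1 October 2032 is a Friday, so the first Sunday is October 3 and the second is October 10.
22 April 2032 falls between 26 March and 10 October, so daylight saving is in effect and Pelarn Sector is at UTC+00:00.
07:15 Pelarn Sector − 0h = 07:15 UTC.
At the standard offset (UTC−07:00), 07:15 UTC − 7h = 00:15 Ulax standard time.
The standard-time date in Ulax, 22 April 2032, lies within the daylight-saving period (14 March – 29 November), so Ulax is on daylight time, UTC−06:00.
07:15 UTC − 6h = 01:15 Ulax.

01:15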